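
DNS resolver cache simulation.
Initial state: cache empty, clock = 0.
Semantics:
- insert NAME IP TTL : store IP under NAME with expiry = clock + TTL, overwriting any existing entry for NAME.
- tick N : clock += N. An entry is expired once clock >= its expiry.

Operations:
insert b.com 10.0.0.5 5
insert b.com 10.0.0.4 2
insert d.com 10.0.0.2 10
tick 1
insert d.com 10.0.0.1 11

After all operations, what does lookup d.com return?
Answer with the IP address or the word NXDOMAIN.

Op 1: insert b.com -> 10.0.0.5 (expiry=0+5=5). clock=0
Op 2: insert b.com -> 10.0.0.4 (expiry=0+2=2). clock=0
Op 3: insert d.com -> 10.0.0.2 (expiry=0+10=10). clock=0
Op 4: tick 1 -> clock=1.
Op 5: insert d.com -> 10.0.0.1 (expiry=1+11=12). clock=1
lookup d.com: present, ip=10.0.0.1 expiry=12 > clock=1

Answer: 10.0.0.1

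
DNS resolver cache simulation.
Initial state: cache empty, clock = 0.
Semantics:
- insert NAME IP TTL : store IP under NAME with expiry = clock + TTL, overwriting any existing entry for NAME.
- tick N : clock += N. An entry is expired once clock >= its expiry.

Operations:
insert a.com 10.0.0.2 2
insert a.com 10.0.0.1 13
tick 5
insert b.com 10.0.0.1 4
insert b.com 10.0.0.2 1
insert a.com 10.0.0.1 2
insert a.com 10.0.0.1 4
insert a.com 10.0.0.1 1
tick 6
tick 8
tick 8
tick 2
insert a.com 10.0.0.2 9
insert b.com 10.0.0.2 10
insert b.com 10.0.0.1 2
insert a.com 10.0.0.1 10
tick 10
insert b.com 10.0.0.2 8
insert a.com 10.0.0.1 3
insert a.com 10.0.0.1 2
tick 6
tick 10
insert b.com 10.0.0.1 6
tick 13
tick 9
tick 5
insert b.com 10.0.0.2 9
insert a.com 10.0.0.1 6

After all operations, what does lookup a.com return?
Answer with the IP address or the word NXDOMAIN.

Answer: 10.0.0.1

Derivation:
Op 1: insert a.com -> 10.0.0.2 (expiry=0+2=2). clock=0
Op 2: insert a.com -> 10.0.0.1 (expiry=0+13=13). clock=0
Op 3: tick 5 -> clock=5.
Op 4: insert b.com -> 10.0.0.1 (expiry=5+4=9). clock=5
Op 5: insert b.com -> 10.0.0.2 (expiry=5+1=6). clock=5
Op 6: insert a.com -> 10.0.0.1 (expiry=5+2=7). clock=5
Op 7: insert a.com -> 10.0.0.1 (expiry=5+4=9). clock=5
Op 8: insert a.com -> 10.0.0.1 (expiry=5+1=6). clock=5
Op 9: tick 6 -> clock=11. purged={a.com,b.com}
Op 10: tick 8 -> clock=19.
Op 11: tick 8 -> clock=27.
Op 12: tick 2 -> clock=29.
Op 13: insert a.com -> 10.0.0.2 (expiry=29+9=38). clock=29
Op 14: insert b.com -> 10.0.0.2 (expiry=29+10=39). clock=29
Op 15: insert b.com -> 10.0.0.1 (expiry=29+2=31). clock=29
Op 16: insert a.com -> 10.0.0.1 (expiry=29+10=39). clock=29
Op 17: tick 10 -> clock=39. purged={a.com,b.com}
Op 18: insert b.com -> 10.0.0.2 (expiry=39+8=47). clock=39
Op 19: insert a.com -> 10.0.0.1 (expiry=39+3=42). clock=39
Op 20: insert a.com -> 10.0.0.1 (expiry=39+2=41). clock=39
Op 21: tick 6 -> clock=45. purged={a.com}
Op 22: tick 10 -> clock=55. purged={b.com}
Op 23: insert b.com -> 10.0.0.1 (expiry=55+6=61). clock=55
Op 24: tick 13 -> clock=68. purged={b.com}
Op 25: tick 9 -> clock=77.
Op 26: tick 5 -> clock=82.
Op 27: insert b.com -> 10.0.0.2 (expiry=82+9=91). clock=82
Op 28: insert a.com -> 10.0.0.1 (expiry=82+6=88). clock=82
lookup a.com: present, ip=10.0.0.1 expiry=88 > clock=82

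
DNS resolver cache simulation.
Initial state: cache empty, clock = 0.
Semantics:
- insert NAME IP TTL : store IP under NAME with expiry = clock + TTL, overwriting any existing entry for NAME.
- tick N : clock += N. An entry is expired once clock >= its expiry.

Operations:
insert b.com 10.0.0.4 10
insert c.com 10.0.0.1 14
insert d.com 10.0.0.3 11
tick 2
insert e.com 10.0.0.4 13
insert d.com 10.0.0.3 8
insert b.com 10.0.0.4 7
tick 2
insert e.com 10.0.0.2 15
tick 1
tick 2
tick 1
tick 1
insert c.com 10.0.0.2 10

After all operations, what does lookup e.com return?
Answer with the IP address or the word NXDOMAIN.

Answer: 10.0.0.2

Derivation:
Op 1: insert b.com -> 10.0.0.4 (expiry=0+10=10). clock=0
Op 2: insert c.com -> 10.0.0.1 (expiry=0+14=14). clock=0
Op 3: insert d.com -> 10.0.0.3 (expiry=0+11=11). clock=0
Op 4: tick 2 -> clock=2.
Op 5: insert e.com -> 10.0.0.4 (expiry=2+13=15). clock=2
Op 6: insert d.com -> 10.0.0.3 (expiry=2+8=10). clock=2
Op 7: insert b.com -> 10.0.0.4 (expiry=2+7=9). clock=2
Op 8: tick 2 -> clock=4.
Op 9: insert e.com -> 10.0.0.2 (expiry=4+15=19). clock=4
Op 10: tick 1 -> clock=5.
Op 11: tick 2 -> clock=7.
Op 12: tick 1 -> clock=8.
Op 13: tick 1 -> clock=9. purged={b.com}
Op 14: insert c.com -> 10.0.0.2 (expiry=9+10=19). clock=9
lookup e.com: present, ip=10.0.0.2 expiry=19 > clock=9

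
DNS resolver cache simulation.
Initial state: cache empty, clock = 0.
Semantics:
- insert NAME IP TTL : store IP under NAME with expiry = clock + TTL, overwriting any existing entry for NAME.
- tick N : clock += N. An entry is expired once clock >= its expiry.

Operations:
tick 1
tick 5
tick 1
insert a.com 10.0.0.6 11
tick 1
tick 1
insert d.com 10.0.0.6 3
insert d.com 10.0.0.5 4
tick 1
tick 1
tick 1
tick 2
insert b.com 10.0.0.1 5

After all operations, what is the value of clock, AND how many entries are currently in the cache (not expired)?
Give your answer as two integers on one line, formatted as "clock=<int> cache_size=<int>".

Answer: clock=14 cache_size=2

Derivation:
Op 1: tick 1 -> clock=1.
Op 2: tick 5 -> clock=6.
Op 3: tick 1 -> clock=7.
Op 4: insert a.com -> 10.0.0.6 (expiry=7+11=18). clock=7
Op 5: tick 1 -> clock=8.
Op 6: tick 1 -> clock=9.
Op 7: insert d.com -> 10.0.0.6 (expiry=9+3=12). clock=9
Op 8: insert d.com -> 10.0.0.5 (expiry=9+4=13). clock=9
Op 9: tick 1 -> clock=10.
Op 10: tick 1 -> clock=11.
Op 11: tick 1 -> clock=12.
Op 12: tick 2 -> clock=14. purged={d.com}
Op 13: insert b.com -> 10.0.0.1 (expiry=14+5=19). clock=14
Final clock = 14
Final cache (unexpired): {a.com,b.com} -> size=2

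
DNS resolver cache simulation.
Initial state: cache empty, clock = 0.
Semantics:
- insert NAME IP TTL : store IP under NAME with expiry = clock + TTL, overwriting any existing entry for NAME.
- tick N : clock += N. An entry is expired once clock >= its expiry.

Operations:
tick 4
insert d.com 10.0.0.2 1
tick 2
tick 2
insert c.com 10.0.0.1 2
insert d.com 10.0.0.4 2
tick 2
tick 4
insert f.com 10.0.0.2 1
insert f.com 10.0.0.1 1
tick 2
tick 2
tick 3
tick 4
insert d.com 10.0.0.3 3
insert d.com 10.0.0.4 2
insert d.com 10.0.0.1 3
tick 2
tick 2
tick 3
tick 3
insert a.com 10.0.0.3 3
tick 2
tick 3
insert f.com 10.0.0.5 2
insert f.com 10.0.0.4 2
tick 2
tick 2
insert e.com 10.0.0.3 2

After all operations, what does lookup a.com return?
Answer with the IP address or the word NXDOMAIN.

Answer: NXDOMAIN

Derivation:
Op 1: tick 4 -> clock=4.
Op 2: insert d.com -> 10.0.0.2 (expiry=4+1=5). clock=4
Op 3: tick 2 -> clock=6. purged={d.com}
Op 4: tick 2 -> clock=8.
Op 5: insert c.com -> 10.0.0.1 (expiry=8+2=10). clock=8
Op 6: insert d.com -> 10.0.0.4 (expiry=8+2=10). clock=8
Op 7: tick 2 -> clock=10. purged={c.com,d.com}
Op 8: tick 4 -> clock=14.
Op 9: insert f.com -> 10.0.0.2 (expiry=14+1=15). clock=14
Op 10: insert f.com -> 10.0.0.1 (expiry=14+1=15). clock=14
Op 11: tick 2 -> clock=16. purged={f.com}
Op 12: tick 2 -> clock=18.
Op 13: tick 3 -> clock=21.
Op 14: tick 4 -> clock=25.
Op 15: insert d.com -> 10.0.0.3 (expiry=25+3=28). clock=25
Op 16: insert d.com -> 10.0.0.4 (expiry=25+2=27). clock=25
Op 17: insert d.com -> 10.0.0.1 (expiry=25+3=28). clock=25
Op 18: tick 2 -> clock=27.
Op 19: tick 2 -> clock=29. purged={d.com}
Op 20: tick 3 -> clock=32.
Op 21: tick 3 -> clock=35.
Op 22: insert a.com -> 10.0.0.3 (expiry=35+3=38). clock=35
Op 23: tick 2 -> clock=37.
Op 24: tick 3 -> clock=40. purged={a.com}
Op 25: insert f.com -> 10.0.0.5 (expiry=40+2=42). clock=40
Op 26: insert f.com -> 10.0.0.4 (expiry=40+2=42). clock=40
Op 27: tick 2 -> clock=42. purged={f.com}
Op 28: tick 2 -> clock=44.
Op 29: insert e.com -> 10.0.0.3 (expiry=44+2=46). clock=44
lookup a.com: not in cache (expired or never inserted)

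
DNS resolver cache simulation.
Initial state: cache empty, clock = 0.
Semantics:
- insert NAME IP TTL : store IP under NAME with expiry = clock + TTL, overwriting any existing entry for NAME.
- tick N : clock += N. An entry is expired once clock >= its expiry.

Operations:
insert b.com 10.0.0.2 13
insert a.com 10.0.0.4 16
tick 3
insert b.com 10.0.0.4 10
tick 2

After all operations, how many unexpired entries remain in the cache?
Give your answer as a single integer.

Op 1: insert b.com -> 10.0.0.2 (expiry=0+13=13). clock=0
Op 2: insert a.com -> 10.0.0.4 (expiry=0+16=16). clock=0
Op 3: tick 3 -> clock=3.
Op 4: insert b.com -> 10.0.0.4 (expiry=3+10=13). clock=3
Op 5: tick 2 -> clock=5.
Final cache (unexpired): {a.com,b.com} -> size=2

Answer: 2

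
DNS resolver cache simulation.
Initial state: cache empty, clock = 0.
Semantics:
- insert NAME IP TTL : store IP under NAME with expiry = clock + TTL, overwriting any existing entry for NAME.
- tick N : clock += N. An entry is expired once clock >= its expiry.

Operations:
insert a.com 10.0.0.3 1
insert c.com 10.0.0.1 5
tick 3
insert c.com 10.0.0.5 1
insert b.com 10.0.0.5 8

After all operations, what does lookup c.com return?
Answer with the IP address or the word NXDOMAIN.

Op 1: insert a.com -> 10.0.0.3 (expiry=0+1=1). clock=0
Op 2: insert c.com -> 10.0.0.1 (expiry=0+5=5). clock=0
Op 3: tick 3 -> clock=3. purged={a.com}
Op 4: insert c.com -> 10.0.0.5 (expiry=3+1=4). clock=3
Op 5: insert b.com -> 10.0.0.5 (expiry=3+8=11). clock=3
lookup c.com: present, ip=10.0.0.5 expiry=4 > clock=3

Answer: 10.0.0.5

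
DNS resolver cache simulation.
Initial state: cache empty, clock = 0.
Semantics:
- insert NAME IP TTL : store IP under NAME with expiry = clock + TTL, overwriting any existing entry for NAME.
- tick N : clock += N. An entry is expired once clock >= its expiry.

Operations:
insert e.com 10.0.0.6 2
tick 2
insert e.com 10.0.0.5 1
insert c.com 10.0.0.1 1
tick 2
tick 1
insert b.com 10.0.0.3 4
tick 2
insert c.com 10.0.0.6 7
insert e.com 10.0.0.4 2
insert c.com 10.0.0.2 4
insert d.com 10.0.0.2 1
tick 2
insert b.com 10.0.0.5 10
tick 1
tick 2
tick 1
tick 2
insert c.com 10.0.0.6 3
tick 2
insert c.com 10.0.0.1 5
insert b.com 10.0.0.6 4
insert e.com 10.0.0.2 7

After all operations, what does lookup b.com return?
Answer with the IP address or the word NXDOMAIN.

Answer: 10.0.0.6

Derivation:
Op 1: insert e.com -> 10.0.0.6 (expiry=0+2=2). clock=0
Op 2: tick 2 -> clock=2. purged={e.com}
Op 3: insert e.com -> 10.0.0.5 (expiry=2+1=3). clock=2
Op 4: insert c.com -> 10.0.0.1 (expiry=2+1=3). clock=2
Op 5: tick 2 -> clock=4. purged={c.com,e.com}
Op 6: tick 1 -> clock=5.
Op 7: insert b.com -> 10.0.0.3 (expiry=5+4=9). clock=5
Op 8: tick 2 -> clock=7.
Op 9: insert c.com -> 10.0.0.6 (expiry=7+7=14). clock=7
Op 10: insert e.com -> 10.0.0.4 (expiry=7+2=9). clock=7
Op 11: insert c.com -> 10.0.0.2 (expiry=7+4=11). clock=7
Op 12: insert d.com -> 10.0.0.2 (expiry=7+1=8). clock=7
Op 13: tick 2 -> clock=9. purged={b.com,d.com,e.com}
Op 14: insert b.com -> 10.0.0.5 (expiry=9+10=19). clock=9
Op 15: tick 1 -> clock=10.
Op 16: tick 2 -> clock=12. purged={c.com}
Op 17: tick 1 -> clock=13.
Op 18: tick 2 -> clock=15.
Op 19: insert c.com -> 10.0.0.6 (expiry=15+3=18). clock=15
Op 20: tick 2 -> clock=17.
Op 21: insert c.com -> 10.0.0.1 (expiry=17+5=22). clock=17
Op 22: insert b.com -> 10.0.0.6 (expiry=17+4=21). clock=17
Op 23: insert e.com -> 10.0.0.2 (expiry=17+7=24). clock=17
lookup b.com: present, ip=10.0.0.6 expiry=21 > clock=17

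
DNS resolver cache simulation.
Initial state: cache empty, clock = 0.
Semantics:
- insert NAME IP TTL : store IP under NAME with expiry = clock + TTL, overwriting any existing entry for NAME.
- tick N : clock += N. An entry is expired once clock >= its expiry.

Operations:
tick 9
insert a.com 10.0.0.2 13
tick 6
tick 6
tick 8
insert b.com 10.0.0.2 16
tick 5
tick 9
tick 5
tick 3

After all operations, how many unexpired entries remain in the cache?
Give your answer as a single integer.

Op 1: tick 9 -> clock=9.
Op 2: insert a.com -> 10.0.0.2 (expiry=9+13=22). clock=9
Op 3: tick 6 -> clock=15.
Op 4: tick 6 -> clock=21.
Op 5: tick 8 -> clock=29. purged={a.com}
Op 6: insert b.com -> 10.0.0.2 (expiry=29+16=45). clock=29
Op 7: tick 5 -> clock=34.
Op 8: tick 9 -> clock=43.
Op 9: tick 5 -> clock=48. purged={b.com}
Op 10: tick 3 -> clock=51.
Final cache (unexpired): {} -> size=0

Answer: 0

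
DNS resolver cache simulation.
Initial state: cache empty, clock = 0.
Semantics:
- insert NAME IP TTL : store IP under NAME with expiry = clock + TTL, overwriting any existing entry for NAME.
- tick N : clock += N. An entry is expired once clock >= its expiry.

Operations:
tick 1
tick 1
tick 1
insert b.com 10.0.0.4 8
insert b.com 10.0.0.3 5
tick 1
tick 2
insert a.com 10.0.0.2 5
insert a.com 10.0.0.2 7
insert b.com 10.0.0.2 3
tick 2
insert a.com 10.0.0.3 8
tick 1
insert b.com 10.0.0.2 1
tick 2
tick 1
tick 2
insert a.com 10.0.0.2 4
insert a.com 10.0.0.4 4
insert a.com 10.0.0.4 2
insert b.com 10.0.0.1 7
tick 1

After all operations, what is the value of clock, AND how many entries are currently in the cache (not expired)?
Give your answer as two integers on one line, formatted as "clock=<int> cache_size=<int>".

Op 1: tick 1 -> clock=1.
Op 2: tick 1 -> clock=2.
Op 3: tick 1 -> clock=3.
Op 4: insert b.com -> 10.0.0.4 (expiry=3+8=11). clock=3
Op 5: insert b.com -> 10.0.0.3 (expiry=3+5=8). clock=3
Op 6: tick 1 -> clock=4.
Op 7: tick 2 -> clock=6.
Op 8: insert a.com -> 10.0.0.2 (expiry=6+5=11). clock=6
Op 9: insert a.com -> 10.0.0.2 (expiry=6+7=13). clock=6
Op 10: insert b.com -> 10.0.0.2 (expiry=6+3=9). clock=6
Op 11: tick 2 -> clock=8.
Op 12: insert a.com -> 10.0.0.3 (expiry=8+8=16). clock=8
Op 13: tick 1 -> clock=9. purged={b.com}
Op 14: insert b.com -> 10.0.0.2 (expiry=9+1=10). clock=9
Op 15: tick 2 -> clock=11. purged={b.com}
Op 16: tick 1 -> clock=12.
Op 17: tick 2 -> clock=14.
Op 18: insert a.com -> 10.0.0.2 (expiry=14+4=18). clock=14
Op 19: insert a.com -> 10.0.0.4 (expiry=14+4=18). clock=14
Op 20: insert a.com -> 10.0.0.4 (expiry=14+2=16). clock=14
Op 21: insert b.com -> 10.0.0.1 (expiry=14+7=21). clock=14
Op 22: tick 1 -> clock=15.
Final clock = 15
Final cache (unexpired): {a.com,b.com} -> size=2

Answer: clock=15 cache_size=2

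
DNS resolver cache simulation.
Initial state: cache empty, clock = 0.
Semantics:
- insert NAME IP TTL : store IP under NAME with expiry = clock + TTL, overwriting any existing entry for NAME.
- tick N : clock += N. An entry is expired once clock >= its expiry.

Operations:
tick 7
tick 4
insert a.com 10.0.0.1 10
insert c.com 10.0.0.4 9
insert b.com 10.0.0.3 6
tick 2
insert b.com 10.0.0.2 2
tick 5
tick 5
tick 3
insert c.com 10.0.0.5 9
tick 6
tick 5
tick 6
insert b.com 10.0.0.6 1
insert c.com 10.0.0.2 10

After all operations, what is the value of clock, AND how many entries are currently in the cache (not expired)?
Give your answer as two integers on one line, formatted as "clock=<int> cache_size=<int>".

Op 1: tick 7 -> clock=7.
Op 2: tick 4 -> clock=11.
Op 3: insert a.com -> 10.0.0.1 (expiry=11+10=21). clock=11
Op 4: insert c.com -> 10.0.0.4 (expiry=11+9=20). clock=11
Op 5: insert b.com -> 10.0.0.3 (expiry=11+6=17). clock=11
Op 6: tick 2 -> clock=13.
Op 7: insert b.com -> 10.0.0.2 (expiry=13+2=15). clock=13
Op 8: tick 5 -> clock=18. purged={b.com}
Op 9: tick 5 -> clock=23. purged={a.com,c.com}
Op 10: tick 3 -> clock=26.
Op 11: insert c.com -> 10.0.0.5 (expiry=26+9=35). clock=26
Op 12: tick 6 -> clock=32.
Op 13: tick 5 -> clock=37. purged={c.com}
Op 14: tick 6 -> clock=43.
Op 15: insert b.com -> 10.0.0.6 (expiry=43+1=44). clock=43
Op 16: insert c.com -> 10.0.0.2 (expiry=43+10=53). clock=43
Final clock = 43
Final cache (unexpired): {b.com,c.com} -> size=2

Answer: clock=43 cache_size=2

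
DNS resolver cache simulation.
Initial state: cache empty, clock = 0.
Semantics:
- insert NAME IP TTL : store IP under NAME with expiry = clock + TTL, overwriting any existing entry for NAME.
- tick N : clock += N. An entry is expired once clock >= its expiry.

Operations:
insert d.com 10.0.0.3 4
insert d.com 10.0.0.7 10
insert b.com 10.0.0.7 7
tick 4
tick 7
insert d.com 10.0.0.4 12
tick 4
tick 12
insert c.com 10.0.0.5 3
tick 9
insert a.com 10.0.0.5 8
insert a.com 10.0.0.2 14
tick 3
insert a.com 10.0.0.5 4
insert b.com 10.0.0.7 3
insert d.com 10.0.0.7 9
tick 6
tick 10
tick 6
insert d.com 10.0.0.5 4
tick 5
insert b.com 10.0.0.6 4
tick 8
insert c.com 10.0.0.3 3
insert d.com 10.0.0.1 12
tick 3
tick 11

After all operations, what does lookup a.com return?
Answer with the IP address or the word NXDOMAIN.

Answer: NXDOMAIN

Derivation:
Op 1: insert d.com -> 10.0.0.3 (expiry=0+4=4). clock=0
Op 2: insert d.com -> 10.0.0.7 (expiry=0+10=10). clock=0
Op 3: insert b.com -> 10.0.0.7 (expiry=0+7=7). clock=0
Op 4: tick 4 -> clock=4.
Op 5: tick 7 -> clock=11. purged={b.com,d.com}
Op 6: insert d.com -> 10.0.0.4 (expiry=11+12=23). clock=11
Op 7: tick 4 -> clock=15.
Op 8: tick 12 -> clock=27. purged={d.com}
Op 9: insert c.com -> 10.0.0.5 (expiry=27+3=30). clock=27
Op 10: tick 9 -> clock=36. purged={c.com}
Op 11: insert a.com -> 10.0.0.5 (expiry=36+8=44). clock=36
Op 12: insert a.com -> 10.0.0.2 (expiry=36+14=50). clock=36
Op 13: tick 3 -> clock=39.
Op 14: insert a.com -> 10.0.0.5 (expiry=39+4=43). clock=39
Op 15: insert b.com -> 10.0.0.7 (expiry=39+3=42). clock=39
Op 16: insert d.com -> 10.0.0.7 (expiry=39+9=48). clock=39
Op 17: tick 6 -> clock=45. purged={a.com,b.com}
Op 18: tick 10 -> clock=55. purged={d.com}
Op 19: tick 6 -> clock=61.
Op 20: insert d.com -> 10.0.0.5 (expiry=61+4=65). clock=61
Op 21: tick 5 -> clock=66. purged={d.com}
Op 22: insert b.com -> 10.0.0.6 (expiry=66+4=70). clock=66
Op 23: tick 8 -> clock=74. purged={b.com}
Op 24: insert c.com -> 10.0.0.3 (expiry=74+3=77). clock=74
Op 25: insert d.com -> 10.0.0.1 (expiry=74+12=86). clock=74
Op 26: tick 3 -> clock=77. purged={c.com}
Op 27: tick 11 -> clock=88. purged={d.com}
lookup a.com: not in cache (expired or never inserted)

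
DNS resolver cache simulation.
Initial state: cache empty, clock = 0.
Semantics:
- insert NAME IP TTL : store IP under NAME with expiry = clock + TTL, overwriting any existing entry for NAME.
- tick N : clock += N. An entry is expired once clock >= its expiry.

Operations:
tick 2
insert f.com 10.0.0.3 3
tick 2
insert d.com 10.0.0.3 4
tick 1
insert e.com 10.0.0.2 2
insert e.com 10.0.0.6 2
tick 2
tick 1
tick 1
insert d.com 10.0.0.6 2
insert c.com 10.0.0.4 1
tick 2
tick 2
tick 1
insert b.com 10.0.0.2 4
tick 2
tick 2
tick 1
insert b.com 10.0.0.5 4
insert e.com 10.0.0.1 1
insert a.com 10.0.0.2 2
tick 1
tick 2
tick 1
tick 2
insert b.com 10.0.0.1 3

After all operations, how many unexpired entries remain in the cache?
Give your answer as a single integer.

Op 1: tick 2 -> clock=2.
Op 2: insert f.com -> 10.0.0.3 (expiry=2+3=5). clock=2
Op 3: tick 2 -> clock=4.
Op 4: insert d.com -> 10.0.0.3 (expiry=4+4=8). clock=4
Op 5: tick 1 -> clock=5. purged={f.com}
Op 6: insert e.com -> 10.0.0.2 (expiry=5+2=7). clock=5
Op 7: insert e.com -> 10.0.0.6 (expiry=5+2=7). clock=5
Op 8: tick 2 -> clock=7. purged={e.com}
Op 9: tick 1 -> clock=8. purged={d.com}
Op 10: tick 1 -> clock=9.
Op 11: insert d.com -> 10.0.0.6 (expiry=9+2=11). clock=9
Op 12: insert c.com -> 10.0.0.4 (expiry=9+1=10). clock=9
Op 13: tick 2 -> clock=11. purged={c.com,d.com}
Op 14: tick 2 -> clock=13.
Op 15: tick 1 -> clock=14.
Op 16: insert b.com -> 10.0.0.2 (expiry=14+4=18). clock=14
Op 17: tick 2 -> clock=16.
Op 18: tick 2 -> clock=18. purged={b.com}
Op 19: tick 1 -> clock=19.
Op 20: insert b.com -> 10.0.0.5 (expiry=19+4=23). clock=19
Op 21: insert e.com -> 10.0.0.1 (expiry=19+1=20). clock=19
Op 22: insert a.com -> 10.0.0.2 (expiry=19+2=21). clock=19
Op 23: tick 1 -> clock=20. purged={e.com}
Op 24: tick 2 -> clock=22. purged={a.com}
Op 25: tick 1 -> clock=23. purged={b.com}
Op 26: tick 2 -> clock=25.
Op 27: insert b.com -> 10.0.0.1 (expiry=25+3=28). clock=25
Final cache (unexpired): {b.com} -> size=1

Answer: 1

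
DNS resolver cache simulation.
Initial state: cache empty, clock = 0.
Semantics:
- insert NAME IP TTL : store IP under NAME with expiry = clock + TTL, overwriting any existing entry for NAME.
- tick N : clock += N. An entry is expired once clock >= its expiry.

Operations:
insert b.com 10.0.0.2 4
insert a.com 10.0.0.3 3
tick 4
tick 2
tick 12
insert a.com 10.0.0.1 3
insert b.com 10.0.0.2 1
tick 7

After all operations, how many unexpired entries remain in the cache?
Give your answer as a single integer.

Answer: 0

Derivation:
Op 1: insert b.com -> 10.0.0.2 (expiry=0+4=4). clock=0
Op 2: insert a.com -> 10.0.0.3 (expiry=0+3=3). clock=0
Op 3: tick 4 -> clock=4. purged={a.com,b.com}
Op 4: tick 2 -> clock=6.
Op 5: tick 12 -> clock=18.
Op 6: insert a.com -> 10.0.0.1 (expiry=18+3=21). clock=18
Op 7: insert b.com -> 10.0.0.2 (expiry=18+1=19). clock=18
Op 8: tick 7 -> clock=25. purged={a.com,b.com}
Final cache (unexpired): {} -> size=0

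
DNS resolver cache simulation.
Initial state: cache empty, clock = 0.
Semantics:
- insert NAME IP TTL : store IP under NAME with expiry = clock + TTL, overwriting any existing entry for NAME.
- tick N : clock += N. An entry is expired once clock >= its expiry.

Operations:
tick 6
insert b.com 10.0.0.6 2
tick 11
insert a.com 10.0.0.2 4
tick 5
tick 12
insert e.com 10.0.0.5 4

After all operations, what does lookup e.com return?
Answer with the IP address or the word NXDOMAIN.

Op 1: tick 6 -> clock=6.
Op 2: insert b.com -> 10.0.0.6 (expiry=6+2=8). clock=6
Op 3: tick 11 -> clock=17. purged={b.com}
Op 4: insert a.com -> 10.0.0.2 (expiry=17+4=21). clock=17
Op 5: tick 5 -> clock=22. purged={a.com}
Op 6: tick 12 -> clock=34.
Op 7: insert e.com -> 10.0.0.5 (expiry=34+4=38). clock=34
lookup e.com: present, ip=10.0.0.5 expiry=38 > clock=34

Answer: 10.0.0.5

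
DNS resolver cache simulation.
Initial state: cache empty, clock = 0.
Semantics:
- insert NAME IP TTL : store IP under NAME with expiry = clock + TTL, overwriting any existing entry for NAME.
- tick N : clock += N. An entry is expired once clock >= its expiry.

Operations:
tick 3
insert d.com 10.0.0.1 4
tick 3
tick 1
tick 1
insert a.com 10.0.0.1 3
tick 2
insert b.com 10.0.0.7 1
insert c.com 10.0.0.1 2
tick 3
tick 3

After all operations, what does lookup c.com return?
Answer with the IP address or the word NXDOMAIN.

Answer: NXDOMAIN

Derivation:
Op 1: tick 3 -> clock=3.
Op 2: insert d.com -> 10.0.0.1 (expiry=3+4=7). clock=3
Op 3: tick 3 -> clock=6.
Op 4: tick 1 -> clock=7. purged={d.com}
Op 5: tick 1 -> clock=8.
Op 6: insert a.com -> 10.0.0.1 (expiry=8+3=11). clock=8
Op 7: tick 2 -> clock=10.
Op 8: insert b.com -> 10.0.0.7 (expiry=10+1=11). clock=10
Op 9: insert c.com -> 10.0.0.1 (expiry=10+2=12). clock=10
Op 10: tick 3 -> clock=13. purged={a.com,b.com,c.com}
Op 11: tick 3 -> clock=16.
lookup c.com: not in cache (expired or never inserted)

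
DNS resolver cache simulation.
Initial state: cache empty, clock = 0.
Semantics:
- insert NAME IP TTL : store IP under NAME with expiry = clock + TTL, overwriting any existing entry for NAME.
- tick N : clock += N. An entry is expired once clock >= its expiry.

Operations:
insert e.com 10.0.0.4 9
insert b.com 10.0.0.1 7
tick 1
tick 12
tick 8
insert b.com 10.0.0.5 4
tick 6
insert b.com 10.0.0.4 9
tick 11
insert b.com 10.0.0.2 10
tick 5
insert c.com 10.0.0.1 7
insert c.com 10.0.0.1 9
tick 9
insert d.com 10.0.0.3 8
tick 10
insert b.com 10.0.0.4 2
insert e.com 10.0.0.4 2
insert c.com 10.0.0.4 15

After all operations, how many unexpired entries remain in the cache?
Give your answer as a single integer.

Op 1: insert e.com -> 10.0.0.4 (expiry=0+9=9). clock=0
Op 2: insert b.com -> 10.0.0.1 (expiry=0+7=7). clock=0
Op 3: tick 1 -> clock=1.
Op 4: tick 12 -> clock=13. purged={b.com,e.com}
Op 5: tick 8 -> clock=21.
Op 6: insert b.com -> 10.0.0.5 (expiry=21+4=25). clock=21
Op 7: tick 6 -> clock=27. purged={b.com}
Op 8: insert b.com -> 10.0.0.4 (expiry=27+9=36). clock=27
Op 9: tick 11 -> clock=38. purged={b.com}
Op 10: insert b.com -> 10.0.0.2 (expiry=38+10=48). clock=38
Op 11: tick 5 -> clock=43.
Op 12: insert c.com -> 10.0.0.1 (expiry=43+7=50). clock=43
Op 13: insert c.com -> 10.0.0.1 (expiry=43+9=52). clock=43
Op 14: tick 9 -> clock=52. purged={b.com,c.com}
Op 15: insert d.com -> 10.0.0.3 (expiry=52+8=60). clock=52
Op 16: tick 10 -> clock=62. purged={d.com}
Op 17: insert b.com -> 10.0.0.4 (expiry=62+2=64). clock=62
Op 18: insert e.com -> 10.0.0.4 (expiry=62+2=64). clock=62
Op 19: insert c.com -> 10.0.0.4 (expiry=62+15=77). clock=62
Final cache (unexpired): {b.com,c.com,e.com} -> size=3

Answer: 3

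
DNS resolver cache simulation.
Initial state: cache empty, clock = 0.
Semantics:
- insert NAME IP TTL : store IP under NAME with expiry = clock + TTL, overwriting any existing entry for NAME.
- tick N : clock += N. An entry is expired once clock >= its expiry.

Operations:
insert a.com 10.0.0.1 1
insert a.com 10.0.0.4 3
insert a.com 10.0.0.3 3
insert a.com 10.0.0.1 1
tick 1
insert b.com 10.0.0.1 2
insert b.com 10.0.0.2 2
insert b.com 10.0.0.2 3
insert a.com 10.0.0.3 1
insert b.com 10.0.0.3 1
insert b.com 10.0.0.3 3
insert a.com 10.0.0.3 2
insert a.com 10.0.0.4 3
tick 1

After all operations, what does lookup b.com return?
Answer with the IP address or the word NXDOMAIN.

Answer: 10.0.0.3

Derivation:
Op 1: insert a.com -> 10.0.0.1 (expiry=0+1=1). clock=0
Op 2: insert a.com -> 10.0.0.4 (expiry=0+3=3). clock=0
Op 3: insert a.com -> 10.0.0.3 (expiry=0+3=3). clock=0
Op 4: insert a.com -> 10.0.0.1 (expiry=0+1=1). clock=0
Op 5: tick 1 -> clock=1. purged={a.com}
Op 6: insert b.com -> 10.0.0.1 (expiry=1+2=3). clock=1
Op 7: insert b.com -> 10.0.0.2 (expiry=1+2=3). clock=1
Op 8: insert b.com -> 10.0.0.2 (expiry=1+3=4). clock=1
Op 9: insert a.com -> 10.0.0.3 (expiry=1+1=2). clock=1
Op 10: insert b.com -> 10.0.0.3 (expiry=1+1=2). clock=1
Op 11: insert b.com -> 10.0.0.3 (expiry=1+3=4). clock=1
Op 12: insert a.com -> 10.0.0.3 (expiry=1+2=3). clock=1
Op 13: insert a.com -> 10.0.0.4 (expiry=1+3=4). clock=1
Op 14: tick 1 -> clock=2.
lookup b.com: present, ip=10.0.0.3 expiry=4 > clock=2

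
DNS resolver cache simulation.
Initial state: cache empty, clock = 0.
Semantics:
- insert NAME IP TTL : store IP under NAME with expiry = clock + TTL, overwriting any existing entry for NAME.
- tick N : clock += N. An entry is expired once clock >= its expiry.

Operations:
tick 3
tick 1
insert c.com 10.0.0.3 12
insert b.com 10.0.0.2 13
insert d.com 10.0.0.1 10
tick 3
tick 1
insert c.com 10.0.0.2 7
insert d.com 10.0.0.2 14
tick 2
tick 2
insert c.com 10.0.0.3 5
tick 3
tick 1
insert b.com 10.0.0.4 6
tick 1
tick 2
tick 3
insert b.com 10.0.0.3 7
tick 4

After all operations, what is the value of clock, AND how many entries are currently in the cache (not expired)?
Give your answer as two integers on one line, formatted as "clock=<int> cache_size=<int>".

Answer: clock=26 cache_size=1

Derivation:
Op 1: tick 3 -> clock=3.
Op 2: tick 1 -> clock=4.
Op 3: insert c.com -> 10.0.0.3 (expiry=4+12=16). clock=4
Op 4: insert b.com -> 10.0.0.2 (expiry=4+13=17). clock=4
Op 5: insert d.com -> 10.0.0.1 (expiry=4+10=14). clock=4
Op 6: tick 3 -> clock=7.
Op 7: tick 1 -> clock=8.
Op 8: insert c.com -> 10.0.0.2 (expiry=8+7=15). clock=8
Op 9: insert d.com -> 10.0.0.2 (expiry=8+14=22). clock=8
Op 10: tick 2 -> clock=10.
Op 11: tick 2 -> clock=12.
Op 12: insert c.com -> 10.0.0.3 (expiry=12+5=17). clock=12
Op 13: tick 3 -> clock=15.
Op 14: tick 1 -> clock=16.
Op 15: insert b.com -> 10.0.0.4 (expiry=16+6=22). clock=16
Op 16: tick 1 -> clock=17. purged={c.com}
Op 17: tick 2 -> clock=19.
Op 18: tick 3 -> clock=22. purged={b.com,d.com}
Op 19: insert b.com -> 10.0.0.3 (expiry=22+7=29). clock=22
Op 20: tick 4 -> clock=26.
Final clock = 26
Final cache (unexpired): {b.com} -> size=1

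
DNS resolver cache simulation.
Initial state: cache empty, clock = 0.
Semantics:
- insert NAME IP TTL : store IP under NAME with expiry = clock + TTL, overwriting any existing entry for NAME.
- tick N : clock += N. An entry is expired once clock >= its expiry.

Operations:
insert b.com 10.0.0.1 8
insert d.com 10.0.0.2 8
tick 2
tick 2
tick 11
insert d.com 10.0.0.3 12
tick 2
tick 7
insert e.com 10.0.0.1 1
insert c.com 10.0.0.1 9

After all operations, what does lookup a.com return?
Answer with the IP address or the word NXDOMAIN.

Answer: NXDOMAIN

Derivation:
Op 1: insert b.com -> 10.0.0.1 (expiry=0+8=8). clock=0
Op 2: insert d.com -> 10.0.0.2 (expiry=0+8=8). clock=0
Op 3: tick 2 -> clock=2.
Op 4: tick 2 -> clock=4.
Op 5: tick 11 -> clock=15. purged={b.com,d.com}
Op 6: insert d.com -> 10.0.0.3 (expiry=15+12=27). clock=15
Op 7: tick 2 -> clock=17.
Op 8: tick 7 -> clock=24.
Op 9: insert e.com -> 10.0.0.1 (expiry=24+1=25). clock=24
Op 10: insert c.com -> 10.0.0.1 (expiry=24+9=33). clock=24
lookup a.com: not in cache (expired or never inserted)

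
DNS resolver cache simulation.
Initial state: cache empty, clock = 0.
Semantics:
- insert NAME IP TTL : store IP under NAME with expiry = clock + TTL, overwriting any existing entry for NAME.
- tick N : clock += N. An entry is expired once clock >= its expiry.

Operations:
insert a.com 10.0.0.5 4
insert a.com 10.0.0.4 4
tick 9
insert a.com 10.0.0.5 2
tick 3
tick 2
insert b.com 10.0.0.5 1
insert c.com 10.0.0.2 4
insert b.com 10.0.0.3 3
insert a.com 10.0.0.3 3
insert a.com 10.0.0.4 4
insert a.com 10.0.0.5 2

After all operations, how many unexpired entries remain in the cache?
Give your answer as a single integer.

Answer: 3

Derivation:
Op 1: insert a.com -> 10.0.0.5 (expiry=0+4=4). clock=0
Op 2: insert a.com -> 10.0.0.4 (expiry=0+4=4). clock=0
Op 3: tick 9 -> clock=9. purged={a.com}
Op 4: insert a.com -> 10.0.0.5 (expiry=9+2=11). clock=9
Op 5: tick 3 -> clock=12. purged={a.com}
Op 6: tick 2 -> clock=14.
Op 7: insert b.com -> 10.0.0.5 (expiry=14+1=15). clock=14
Op 8: insert c.com -> 10.0.0.2 (expiry=14+4=18). clock=14
Op 9: insert b.com -> 10.0.0.3 (expiry=14+3=17). clock=14
Op 10: insert a.com -> 10.0.0.3 (expiry=14+3=17). clock=14
Op 11: insert a.com -> 10.0.0.4 (expiry=14+4=18). clock=14
Op 12: insert a.com -> 10.0.0.5 (expiry=14+2=16). clock=14
Final cache (unexpired): {a.com,b.com,c.com} -> size=3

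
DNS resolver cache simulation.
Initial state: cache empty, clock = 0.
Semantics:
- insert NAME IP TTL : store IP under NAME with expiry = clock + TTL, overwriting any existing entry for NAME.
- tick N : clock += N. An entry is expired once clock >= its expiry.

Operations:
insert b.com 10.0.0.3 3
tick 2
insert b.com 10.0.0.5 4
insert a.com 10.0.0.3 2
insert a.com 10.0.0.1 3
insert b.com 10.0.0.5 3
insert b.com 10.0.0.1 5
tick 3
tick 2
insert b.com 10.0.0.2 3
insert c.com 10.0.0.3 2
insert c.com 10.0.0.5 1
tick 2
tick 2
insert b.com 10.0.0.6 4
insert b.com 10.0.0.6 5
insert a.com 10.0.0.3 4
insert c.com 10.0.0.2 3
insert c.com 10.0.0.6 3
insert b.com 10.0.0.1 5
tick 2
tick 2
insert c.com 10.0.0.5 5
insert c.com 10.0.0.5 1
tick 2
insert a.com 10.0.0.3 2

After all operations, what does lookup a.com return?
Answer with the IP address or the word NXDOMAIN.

Op 1: insert b.com -> 10.0.0.3 (expiry=0+3=3). clock=0
Op 2: tick 2 -> clock=2.
Op 3: insert b.com -> 10.0.0.5 (expiry=2+4=6). clock=2
Op 4: insert a.com -> 10.0.0.3 (expiry=2+2=4). clock=2
Op 5: insert a.com -> 10.0.0.1 (expiry=2+3=5). clock=2
Op 6: insert b.com -> 10.0.0.5 (expiry=2+3=5). clock=2
Op 7: insert b.com -> 10.0.0.1 (expiry=2+5=7). clock=2
Op 8: tick 3 -> clock=5. purged={a.com}
Op 9: tick 2 -> clock=7. purged={b.com}
Op 10: insert b.com -> 10.0.0.2 (expiry=7+3=10). clock=7
Op 11: insert c.com -> 10.0.0.3 (expiry=7+2=9). clock=7
Op 12: insert c.com -> 10.0.0.5 (expiry=7+1=8). clock=7
Op 13: tick 2 -> clock=9. purged={c.com}
Op 14: tick 2 -> clock=11. purged={b.com}
Op 15: insert b.com -> 10.0.0.6 (expiry=11+4=15). clock=11
Op 16: insert b.com -> 10.0.0.6 (expiry=11+5=16). clock=11
Op 17: insert a.com -> 10.0.0.3 (expiry=11+4=15). clock=11
Op 18: insert c.com -> 10.0.0.2 (expiry=11+3=14). clock=11
Op 19: insert c.com -> 10.0.0.6 (expiry=11+3=14). clock=11
Op 20: insert b.com -> 10.0.0.1 (expiry=11+5=16). clock=11
Op 21: tick 2 -> clock=13.
Op 22: tick 2 -> clock=15. purged={a.com,c.com}
Op 23: insert c.com -> 10.0.0.5 (expiry=15+5=20). clock=15
Op 24: insert c.com -> 10.0.0.5 (expiry=15+1=16). clock=15
Op 25: tick 2 -> clock=17. purged={b.com,c.com}
Op 26: insert a.com -> 10.0.0.3 (expiry=17+2=19). clock=17
lookup a.com: present, ip=10.0.0.3 expiry=19 > clock=17

Answer: 10.0.0.3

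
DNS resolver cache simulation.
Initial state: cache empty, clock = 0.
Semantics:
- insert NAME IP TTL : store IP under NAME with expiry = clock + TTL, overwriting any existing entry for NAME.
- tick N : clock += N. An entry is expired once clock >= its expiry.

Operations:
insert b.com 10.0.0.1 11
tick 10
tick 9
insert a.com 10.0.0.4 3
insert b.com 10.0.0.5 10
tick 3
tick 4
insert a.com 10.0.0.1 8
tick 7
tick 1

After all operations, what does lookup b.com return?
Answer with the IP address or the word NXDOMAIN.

Answer: NXDOMAIN

Derivation:
Op 1: insert b.com -> 10.0.0.1 (expiry=0+11=11). clock=0
Op 2: tick 10 -> clock=10.
Op 3: tick 9 -> clock=19. purged={b.com}
Op 4: insert a.com -> 10.0.0.4 (expiry=19+3=22). clock=19
Op 5: insert b.com -> 10.0.0.5 (expiry=19+10=29). clock=19
Op 6: tick 3 -> clock=22. purged={a.com}
Op 7: tick 4 -> clock=26.
Op 8: insert a.com -> 10.0.0.1 (expiry=26+8=34). clock=26
Op 9: tick 7 -> clock=33. purged={b.com}
Op 10: tick 1 -> clock=34. purged={a.com}
lookup b.com: not in cache (expired or never inserted)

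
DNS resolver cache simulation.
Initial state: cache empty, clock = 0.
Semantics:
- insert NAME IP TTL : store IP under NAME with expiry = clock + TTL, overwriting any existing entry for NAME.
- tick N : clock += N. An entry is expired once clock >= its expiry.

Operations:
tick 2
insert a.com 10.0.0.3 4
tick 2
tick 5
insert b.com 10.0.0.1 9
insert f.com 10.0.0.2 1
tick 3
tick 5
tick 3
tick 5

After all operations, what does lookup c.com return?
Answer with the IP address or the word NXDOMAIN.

Op 1: tick 2 -> clock=2.
Op 2: insert a.com -> 10.0.0.3 (expiry=2+4=6). clock=2
Op 3: tick 2 -> clock=4.
Op 4: tick 5 -> clock=9. purged={a.com}
Op 5: insert b.com -> 10.0.0.1 (expiry=9+9=18). clock=9
Op 6: insert f.com -> 10.0.0.2 (expiry=9+1=10). clock=9
Op 7: tick 3 -> clock=12. purged={f.com}
Op 8: tick 5 -> clock=17.
Op 9: tick 3 -> clock=20. purged={b.com}
Op 10: tick 5 -> clock=25.
lookup c.com: not in cache (expired or never inserted)

Answer: NXDOMAIN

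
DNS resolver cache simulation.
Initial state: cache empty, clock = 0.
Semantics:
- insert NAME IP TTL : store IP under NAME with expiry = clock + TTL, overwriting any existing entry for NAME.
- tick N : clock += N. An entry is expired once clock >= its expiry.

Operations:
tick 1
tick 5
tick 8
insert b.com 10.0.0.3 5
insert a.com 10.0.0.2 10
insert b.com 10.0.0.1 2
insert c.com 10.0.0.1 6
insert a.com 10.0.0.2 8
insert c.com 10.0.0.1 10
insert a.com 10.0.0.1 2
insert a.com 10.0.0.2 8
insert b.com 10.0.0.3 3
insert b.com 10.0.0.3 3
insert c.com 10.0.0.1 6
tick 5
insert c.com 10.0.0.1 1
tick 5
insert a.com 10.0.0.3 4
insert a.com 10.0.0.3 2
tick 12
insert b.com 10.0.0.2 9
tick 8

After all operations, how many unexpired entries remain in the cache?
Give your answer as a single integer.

Op 1: tick 1 -> clock=1.
Op 2: tick 5 -> clock=6.
Op 3: tick 8 -> clock=14.
Op 4: insert b.com -> 10.0.0.3 (expiry=14+5=19). clock=14
Op 5: insert a.com -> 10.0.0.2 (expiry=14+10=24). clock=14
Op 6: insert b.com -> 10.0.0.1 (expiry=14+2=16). clock=14
Op 7: insert c.com -> 10.0.0.1 (expiry=14+6=20). clock=14
Op 8: insert a.com -> 10.0.0.2 (expiry=14+8=22). clock=14
Op 9: insert c.com -> 10.0.0.1 (expiry=14+10=24). clock=14
Op 10: insert a.com -> 10.0.0.1 (expiry=14+2=16). clock=14
Op 11: insert a.com -> 10.0.0.2 (expiry=14+8=22). clock=14
Op 12: insert b.com -> 10.0.0.3 (expiry=14+3=17). clock=14
Op 13: insert b.com -> 10.0.0.3 (expiry=14+3=17). clock=14
Op 14: insert c.com -> 10.0.0.1 (expiry=14+6=20). clock=14
Op 15: tick 5 -> clock=19. purged={b.com}
Op 16: insert c.com -> 10.0.0.1 (expiry=19+1=20). clock=19
Op 17: tick 5 -> clock=24. purged={a.com,c.com}
Op 18: insert a.com -> 10.0.0.3 (expiry=24+4=28). clock=24
Op 19: insert a.com -> 10.0.0.3 (expiry=24+2=26). clock=24
Op 20: tick 12 -> clock=36. purged={a.com}
Op 21: insert b.com -> 10.0.0.2 (expiry=36+9=45). clock=36
Op 22: tick 8 -> clock=44.
Final cache (unexpired): {b.com} -> size=1

Answer: 1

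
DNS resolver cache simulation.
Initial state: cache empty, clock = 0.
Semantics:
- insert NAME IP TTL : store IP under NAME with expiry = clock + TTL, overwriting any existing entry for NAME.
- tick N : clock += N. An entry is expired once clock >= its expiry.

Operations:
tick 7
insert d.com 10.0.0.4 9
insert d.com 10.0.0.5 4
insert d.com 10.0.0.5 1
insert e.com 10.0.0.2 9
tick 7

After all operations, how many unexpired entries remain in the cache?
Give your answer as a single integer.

Answer: 1

Derivation:
Op 1: tick 7 -> clock=7.
Op 2: insert d.com -> 10.0.0.4 (expiry=7+9=16). clock=7
Op 3: insert d.com -> 10.0.0.5 (expiry=7+4=11). clock=7
Op 4: insert d.com -> 10.0.0.5 (expiry=7+1=8). clock=7
Op 5: insert e.com -> 10.0.0.2 (expiry=7+9=16). clock=7
Op 6: tick 7 -> clock=14. purged={d.com}
Final cache (unexpired): {e.com} -> size=1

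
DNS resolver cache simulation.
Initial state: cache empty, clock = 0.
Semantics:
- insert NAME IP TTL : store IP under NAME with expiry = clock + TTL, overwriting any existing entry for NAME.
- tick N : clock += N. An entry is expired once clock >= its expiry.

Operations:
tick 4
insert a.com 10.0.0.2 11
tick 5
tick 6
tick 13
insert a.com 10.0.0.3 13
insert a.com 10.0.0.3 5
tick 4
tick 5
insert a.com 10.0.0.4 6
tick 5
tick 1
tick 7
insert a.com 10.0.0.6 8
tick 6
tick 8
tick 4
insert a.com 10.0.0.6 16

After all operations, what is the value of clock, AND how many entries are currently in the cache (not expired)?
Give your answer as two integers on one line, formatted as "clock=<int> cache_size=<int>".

Op 1: tick 4 -> clock=4.
Op 2: insert a.com -> 10.0.0.2 (expiry=4+11=15). clock=4
Op 3: tick 5 -> clock=9.
Op 4: tick 6 -> clock=15. purged={a.com}
Op 5: tick 13 -> clock=28.
Op 6: insert a.com -> 10.0.0.3 (expiry=28+13=41). clock=28
Op 7: insert a.com -> 10.0.0.3 (expiry=28+5=33). clock=28
Op 8: tick 4 -> clock=32.
Op 9: tick 5 -> clock=37. purged={a.com}
Op 10: insert a.com -> 10.0.0.4 (expiry=37+6=43). clock=37
Op 11: tick 5 -> clock=42.
Op 12: tick 1 -> clock=43. purged={a.com}
Op 13: tick 7 -> clock=50.
Op 14: insert a.com -> 10.0.0.6 (expiry=50+8=58). clock=50
Op 15: tick 6 -> clock=56.
Op 16: tick 8 -> clock=64. purged={a.com}
Op 17: tick 4 -> clock=68.
Op 18: insert a.com -> 10.0.0.6 (expiry=68+16=84). clock=68
Final clock = 68
Final cache (unexpired): {a.com} -> size=1

Answer: clock=68 cache_size=1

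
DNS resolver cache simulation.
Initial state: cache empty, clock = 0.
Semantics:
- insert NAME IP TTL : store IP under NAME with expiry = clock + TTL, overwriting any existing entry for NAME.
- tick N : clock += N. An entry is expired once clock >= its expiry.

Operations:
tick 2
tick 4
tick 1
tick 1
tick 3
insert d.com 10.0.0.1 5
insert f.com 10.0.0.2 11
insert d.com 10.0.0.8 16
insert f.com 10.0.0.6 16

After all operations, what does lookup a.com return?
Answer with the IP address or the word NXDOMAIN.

Answer: NXDOMAIN

Derivation:
Op 1: tick 2 -> clock=2.
Op 2: tick 4 -> clock=6.
Op 3: tick 1 -> clock=7.
Op 4: tick 1 -> clock=8.
Op 5: tick 3 -> clock=11.
Op 6: insert d.com -> 10.0.0.1 (expiry=11+5=16). clock=11
Op 7: insert f.com -> 10.0.0.2 (expiry=11+11=22). clock=11
Op 8: insert d.com -> 10.0.0.8 (expiry=11+16=27). clock=11
Op 9: insert f.com -> 10.0.0.6 (expiry=11+16=27). clock=11
lookup a.com: not in cache (expired or never inserted)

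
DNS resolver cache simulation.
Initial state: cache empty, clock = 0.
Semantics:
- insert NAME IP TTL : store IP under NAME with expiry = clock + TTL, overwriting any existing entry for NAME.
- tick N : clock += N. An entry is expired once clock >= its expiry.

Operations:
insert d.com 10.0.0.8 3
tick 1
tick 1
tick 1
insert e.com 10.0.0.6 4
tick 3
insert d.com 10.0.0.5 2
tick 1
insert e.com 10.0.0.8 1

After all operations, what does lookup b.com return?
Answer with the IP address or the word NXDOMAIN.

Op 1: insert d.com -> 10.0.0.8 (expiry=0+3=3). clock=0
Op 2: tick 1 -> clock=1.
Op 3: tick 1 -> clock=2.
Op 4: tick 1 -> clock=3. purged={d.com}
Op 5: insert e.com -> 10.0.0.6 (expiry=3+4=7). clock=3
Op 6: tick 3 -> clock=6.
Op 7: insert d.com -> 10.0.0.5 (expiry=6+2=8). clock=6
Op 8: tick 1 -> clock=7. purged={e.com}
Op 9: insert e.com -> 10.0.0.8 (expiry=7+1=8). clock=7
lookup b.com: not in cache (expired or never inserted)

Answer: NXDOMAIN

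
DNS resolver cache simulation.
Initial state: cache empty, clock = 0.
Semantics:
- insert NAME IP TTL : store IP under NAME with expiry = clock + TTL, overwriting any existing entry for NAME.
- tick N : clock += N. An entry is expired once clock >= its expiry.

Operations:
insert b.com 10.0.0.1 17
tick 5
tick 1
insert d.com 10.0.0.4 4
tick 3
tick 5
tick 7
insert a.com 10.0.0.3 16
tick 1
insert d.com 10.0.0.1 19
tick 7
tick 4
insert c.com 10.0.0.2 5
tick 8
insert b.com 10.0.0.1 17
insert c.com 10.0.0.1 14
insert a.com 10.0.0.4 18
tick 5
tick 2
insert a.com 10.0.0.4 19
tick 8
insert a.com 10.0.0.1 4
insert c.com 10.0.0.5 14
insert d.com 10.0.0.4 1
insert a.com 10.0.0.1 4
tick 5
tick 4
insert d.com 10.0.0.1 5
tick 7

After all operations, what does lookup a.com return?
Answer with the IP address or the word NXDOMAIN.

Op 1: insert b.com -> 10.0.0.1 (expiry=0+17=17). clock=0
Op 2: tick 5 -> clock=5.
Op 3: tick 1 -> clock=6.
Op 4: insert d.com -> 10.0.0.4 (expiry=6+4=10). clock=6
Op 5: tick 3 -> clock=9.
Op 6: tick 5 -> clock=14. purged={d.com}
Op 7: tick 7 -> clock=21. purged={b.com}
Op 8: insert a.com -> 10.0.0.3 (expiry=21+16=37). clock=21
Op 9: tick 1 -> clock=22.
Op 10: insert d.com -> 10.0.0.1 (expiry=22+19=41). clock=22
Op 11: tick 7 -> clock=29.
Op 12: tick 4 -> clock=33.
Op 13: insert c.com -> 10.0.0.2 (expiry=33+5=38). clock=33
Op 14: tick 8 -> clock=41. purged={a.com,c.com,d.com}
Op 15: insert b.com -> 10.0.0.1 (expiry=41+17=58). clock=41
Op 16: insert c.com -> 10.0.0.1 (expiry=41+14=55). clock=41
Op 17: insert a.com -> 10.0.0.4 (expiry=41+18=59). clock=41
Op 18: tick 5 -> clock=46.
Op 19: tick 2 -> clock=48.
Op 20: insert a.com -> 10.0.0.4 (expiry=48+19=67). clock=48
Op 21: tick 8 -> clock=56. purged={c.com}
Op 22: insert a.com -> 10.0.0.1 (expiry=56+4=60). clock=56
Op 23: insert c.com -> 10.0.0.5 (expiry=56+14=70). clock=56
Op 24: insert d.com -> 10.0.0.4 (expiry=56+1=57). clock=56
Op 25: insert a.com -> 10.0.0.1 (expiry=56+4=60). clock=56
Op 26: tick 5 -> clock=61. purged={a.com,b.com,d.com}
Op 27: tick 4 -> clock=65.
Op 28: insert d.com -> 10.0.0.1 (expiry=65+5=70). clock=65
Op 29: tick 7 -> clock=72. purged={c.com,d.com}
lookup a.com: not in cache (expired or never inserted)

Answer: NXDOMAIN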